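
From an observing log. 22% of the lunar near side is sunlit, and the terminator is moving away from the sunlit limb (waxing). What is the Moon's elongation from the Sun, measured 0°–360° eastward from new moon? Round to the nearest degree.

56°

From f = (1 − cos θ)/2: cos θ = 1 − 2×0.22 = 0.560; arccos → 55.9°.
The Moon is waxing (0°–180°), so θ = 55.9° directly.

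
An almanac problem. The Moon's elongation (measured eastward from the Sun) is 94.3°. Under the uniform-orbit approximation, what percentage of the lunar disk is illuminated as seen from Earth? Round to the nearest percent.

Half-versine of 94.3°: (1 − (-0.075))/2 = 0.537, i.e. 54%.

54%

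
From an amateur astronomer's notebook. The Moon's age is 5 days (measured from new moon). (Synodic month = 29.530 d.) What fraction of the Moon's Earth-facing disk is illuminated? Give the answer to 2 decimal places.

0.26

Phase angle: θ = 360°·(5 d)/(29.530 d) = 61.0°.
Illuminated fraction = (1 − cos 61.0°)/2 = (1 − 0.485)/2 ≈ 0.257.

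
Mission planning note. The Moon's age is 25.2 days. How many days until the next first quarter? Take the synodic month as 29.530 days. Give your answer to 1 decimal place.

First quarter is 0.25 of the way through the cycle: age 0.25 × 29.530 = 7.383 d.
This lunation's first quarter (7.383 d) has passed, so add one period: 36.913 − 25.2 = 11.713 days.

11.7 days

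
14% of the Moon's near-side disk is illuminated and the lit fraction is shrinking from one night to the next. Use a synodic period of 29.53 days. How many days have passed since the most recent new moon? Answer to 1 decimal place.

25.9 days

From f = (1 − cos θ)/2: cos θ = 1 − 2×0.14 = 0.720; arccos → 43.9°.
Waning ⇒ past full, so θ = 360° − 43.9° = 316.1°.
At 360°/29.53 d per day, 316.1° corresponds to 25.93 days.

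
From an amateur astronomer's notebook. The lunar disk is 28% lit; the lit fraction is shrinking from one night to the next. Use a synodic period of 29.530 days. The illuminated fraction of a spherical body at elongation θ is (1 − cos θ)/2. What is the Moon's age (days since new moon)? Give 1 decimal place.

24.3 days

cos θ = 1 − 2f = 0.440, giving a principal value of 63.9°.
Waning ⇒ past full, so θ = 360° − 63.9° = 296.1°.
Age = 29.530 × 296.1°/360° ≈ 24.29 days.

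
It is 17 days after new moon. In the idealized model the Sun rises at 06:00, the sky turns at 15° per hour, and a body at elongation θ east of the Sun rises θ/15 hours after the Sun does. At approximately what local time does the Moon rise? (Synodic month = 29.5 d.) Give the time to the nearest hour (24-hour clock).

20:00

Elongation θ = 360° × 17/29.5 ≈ 207.5°.
Delay after the Sun = 207.5° / (15°/h) ≈ 13.83 h.
06:00 + 13.83 h ≈ 19:50 → 20:00 to the nearest hour.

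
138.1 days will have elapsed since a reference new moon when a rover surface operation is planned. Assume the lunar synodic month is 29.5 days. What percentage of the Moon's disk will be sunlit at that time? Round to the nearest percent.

71%

138.1/29.5 = 4.681 lunations, so 4 complete cycles and 20.10 d into the next.
Phase angle: θ = 360°·(20.10 d)/(29.5 d) = 245.3°.
With cos θ = (-0.418), the lit fraction is (1 − (-0.418))/2 ≈ 0.709, so 71%.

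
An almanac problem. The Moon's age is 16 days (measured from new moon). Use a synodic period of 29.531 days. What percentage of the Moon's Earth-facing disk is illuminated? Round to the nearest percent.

98%

Elongation θ = 360° × 16/29.531 ≈ 195.0°.
Illuminated fraction = (1 − cos 195.0°)/2 = (1 − (-0.966))/2 ≈ 0.983, so 98%.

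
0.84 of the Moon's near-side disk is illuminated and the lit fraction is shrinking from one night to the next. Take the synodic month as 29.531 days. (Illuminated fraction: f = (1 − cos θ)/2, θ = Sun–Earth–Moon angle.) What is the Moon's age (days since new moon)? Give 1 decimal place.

cos θ = 1 − 2f = -0.680, giving a principal value of 132.8°.
Waning ⇒ past full, so θ = 360° − 132.8° = 227.2°.
At 360°/29.531 d per day, 227.2° corresponds to 18.63 days.

18.6 days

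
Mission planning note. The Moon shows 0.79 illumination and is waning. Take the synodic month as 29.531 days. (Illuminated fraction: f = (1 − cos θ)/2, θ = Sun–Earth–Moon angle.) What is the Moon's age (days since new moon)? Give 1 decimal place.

Invert f = (1 − cos θ)/2 to get cos θ = 1 − 2(0.79) = -0.580, hence θ₀ = arccos -0.580 = 125.5°.
Since the Moon is past full (waning), take the reflex angle: θ = 360° − 125.5° = 234.5°.
Age = 29.531 × 234.5°/360° ≈ 19.24 days.

19.2 days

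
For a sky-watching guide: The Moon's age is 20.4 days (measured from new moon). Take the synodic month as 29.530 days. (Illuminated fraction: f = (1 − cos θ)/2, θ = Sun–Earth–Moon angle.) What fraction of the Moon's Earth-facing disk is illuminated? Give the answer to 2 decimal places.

Phase angle: θ = 360°·(20.4 d)/(29.530 d) = 248.7°.
With cos θ = (-0.363), the lit fraction is (1 − (-0.363))/2 ≈ 0.682.

0.68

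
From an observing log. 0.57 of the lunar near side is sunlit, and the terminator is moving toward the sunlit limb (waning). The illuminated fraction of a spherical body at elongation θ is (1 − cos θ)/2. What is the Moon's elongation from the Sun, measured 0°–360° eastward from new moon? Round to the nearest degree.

262°

From f = (1 − cos θ)/2: cos θ = 1 − 2×0.57 = -0.140; arccos → 98.0°.
Since the Moon is past full (waning), take the reflex angle: θ = 360° − 98.0° = 262.0°.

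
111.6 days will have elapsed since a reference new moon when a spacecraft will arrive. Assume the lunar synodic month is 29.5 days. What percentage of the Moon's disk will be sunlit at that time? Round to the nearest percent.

40%

Reduce mod P: 111.6 − 3×29.5 = 23.10 d into the current lunation.
Phase angle: θ = 360°·(23.10 d)/(29.5 d) = 281.9°.
cos 281.9° = 0.206, so f = (1 − 0.206)/2 = 0.397, so 40%.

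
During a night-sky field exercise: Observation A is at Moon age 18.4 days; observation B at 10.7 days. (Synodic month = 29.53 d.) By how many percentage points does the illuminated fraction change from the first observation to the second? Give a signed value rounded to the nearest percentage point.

-3 percentage points

θ₁ = 360° × 18.4/29.53 = 224.3°, f₁ = (1 − cos θ₁)/2 = 0.858.
θ₂ = 360° × 10.7/29.53 = 130.4°, f₂ = (1 − cos θ₂)/2 = 0.824.
Change = f₂ − f₁ = -0.033 → -3 percentage points.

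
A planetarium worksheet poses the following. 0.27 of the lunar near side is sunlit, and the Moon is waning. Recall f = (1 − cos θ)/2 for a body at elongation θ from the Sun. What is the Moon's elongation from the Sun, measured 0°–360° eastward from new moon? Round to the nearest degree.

From f = (1 − cos θ)/2: cos θ = 1 − 2×0.27 = 0.460; arccos → 62.6°.
Waning ⇒ past full, so θ = 360° − 62.6° = 297.4°.

297°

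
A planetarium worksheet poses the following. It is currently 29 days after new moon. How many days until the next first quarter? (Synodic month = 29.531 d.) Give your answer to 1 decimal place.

First quarter occurs at elongation 90°, i.e. at age 29.531 × 90/360 = 7.383 d.
Already past this cycle's first quarter; the next is at 7.383 + 29.531 = 36.914 d, so 36.914 − 29 = 7.914 days.

7.9 days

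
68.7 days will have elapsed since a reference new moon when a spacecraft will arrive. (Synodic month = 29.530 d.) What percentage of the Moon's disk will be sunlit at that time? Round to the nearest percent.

68.7 d spans 2 complete synodic months (2 × 29.530 = 59.06 d) plus 9.64 d.
The Moon has covered 9.64/29.530 of its cycle, so θ ≈ 360° × 9.64/29.530 = 117.5°.
Illuminated fraction = (1 − cos 117.5°)/2 = (1 − (-0.462))/2 ≈ 0.731, so 73%.

73%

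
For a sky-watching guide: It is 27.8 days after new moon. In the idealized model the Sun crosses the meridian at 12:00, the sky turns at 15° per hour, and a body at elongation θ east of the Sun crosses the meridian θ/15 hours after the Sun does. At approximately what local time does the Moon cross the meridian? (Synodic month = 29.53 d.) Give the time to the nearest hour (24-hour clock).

11:00

The Moon has covered 27.8/29.53 of its cycle, so θ ≈ 360° × 27.8/29.53 = 338.9°.
Delay after the Sun = 338.9° / (15°/h) ≈ 22.59 h.
12:00 + 22.59 h ≈ 10:36 → 11:00 to the nearest hour.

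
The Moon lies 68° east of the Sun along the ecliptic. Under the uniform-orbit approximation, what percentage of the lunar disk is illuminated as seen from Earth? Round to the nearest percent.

f = (1 − cos 68°)/2 = (1 − 0.375)/2 ≈ 0.313, i.e. 31%.

31%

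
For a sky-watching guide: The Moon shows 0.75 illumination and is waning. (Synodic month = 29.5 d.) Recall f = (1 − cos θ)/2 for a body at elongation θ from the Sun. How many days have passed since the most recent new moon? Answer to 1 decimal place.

19.7 days

From f = (1 − cos θ)/2: cos θ = 1 − 2×0.75 = -0.500; arccos → 120.0°.
Waning ⇒ past full, so θ = 360° − 120.0° = 240.0°.
Age = 29.5 × 240.0°/360° ≈ 19.67 days.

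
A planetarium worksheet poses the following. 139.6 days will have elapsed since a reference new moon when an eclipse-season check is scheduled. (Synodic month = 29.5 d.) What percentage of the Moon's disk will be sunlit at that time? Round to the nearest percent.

139.6/29.5 = 4.732 lunations, so 4 complete cycles and 21.60 d into the next.
The Moon has covered 21.60/29.5 of its cycle, so θ ≈ 360° × 21.60/29.5 = 263.6°.
With cos θ = (-0.112), the lit fraction is (1 − (-0.112))/2 ≈ 0.556, so 56%.

56%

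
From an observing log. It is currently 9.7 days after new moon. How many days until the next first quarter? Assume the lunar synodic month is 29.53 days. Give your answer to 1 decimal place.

First quarter occurs at elongation 90°, i.e. at age 29.53 × 90/360 = 7.383 d.
Already past this cycle's first quarter; the next is at 7.383 + 29.53 = 36.913 d, so 36.913 − 9.7 = 27.213 days.

27.2 days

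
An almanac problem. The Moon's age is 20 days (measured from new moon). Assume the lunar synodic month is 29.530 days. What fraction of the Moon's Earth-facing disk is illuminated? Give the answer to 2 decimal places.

0.72

Phase angle: θ = 360°·(20 d)/(29.530 d) = 243.8°.
Illuminated fraction = (1 − cos 243.8°)/2 = (1 − (-0.441))/2 ≈ 0.721.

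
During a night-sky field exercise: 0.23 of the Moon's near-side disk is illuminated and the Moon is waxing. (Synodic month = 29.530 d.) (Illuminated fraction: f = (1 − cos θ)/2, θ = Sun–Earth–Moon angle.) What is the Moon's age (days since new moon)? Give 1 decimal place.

4.7 days

cos θ = 1 − 2f = 0.540, giving a principal value of 57.3°.
Before full moon the principal value applies: θ = 57.3°.
That fraction of the synodic month is 57.3/360 × 29.530 d ≈ 4.70 d.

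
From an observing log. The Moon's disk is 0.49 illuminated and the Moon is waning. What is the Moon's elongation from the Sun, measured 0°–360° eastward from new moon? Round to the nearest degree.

271°

cos θ = 1 − 2f = 0.020, giving a principal value of 88.9°.
Since the Moon is past full (waning), take the reflex angle: θ = 360° − 88.9° = 271.1°.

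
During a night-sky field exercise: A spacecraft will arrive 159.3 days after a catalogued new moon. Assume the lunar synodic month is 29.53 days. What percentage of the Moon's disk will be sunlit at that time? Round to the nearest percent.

Reduce mod P: 159.3 − 5×29.53 = 11.65 d into the current lunation.
Elongation θ = 360° × 11.65/29.53 ≈ 142.0°.
With cos θ = (-0.788), the lit fraction is (1 − (-0.788))/2 ≈ 0.894, so 89%.

89%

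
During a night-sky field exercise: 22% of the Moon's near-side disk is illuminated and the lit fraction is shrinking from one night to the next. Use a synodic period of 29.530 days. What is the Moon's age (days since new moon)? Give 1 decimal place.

24.9 days

cos θ = 1 − 2f = 0.560, giving a principal value of 55.9°.
Waning ⇒ past full, so θ = 360° − 55.9° = 304.1°.
At 360°/29.530 d per day, 304.1° corresponds to 24.94 days.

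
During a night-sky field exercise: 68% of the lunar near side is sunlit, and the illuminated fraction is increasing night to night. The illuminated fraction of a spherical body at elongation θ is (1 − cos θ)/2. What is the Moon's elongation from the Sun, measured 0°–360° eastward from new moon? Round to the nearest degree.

cos θ = 1 − 2f = -0.360, giving a principal value of 111.1°.
The Moon is waxing (0°–180°), so θ = 111.1° directly.

111°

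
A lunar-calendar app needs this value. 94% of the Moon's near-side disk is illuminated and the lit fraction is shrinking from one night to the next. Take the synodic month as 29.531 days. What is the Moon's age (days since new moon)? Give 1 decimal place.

17.1 days

cos θ = 1 − 2f = -0.880, giving a principal value of 151.6°.
A waning Moon lies in 180°–360°, so θ = 360° − 151.6° = 208.4°.
At 360°/29.531 d per day, 208.4° corresponds to 17.09 days.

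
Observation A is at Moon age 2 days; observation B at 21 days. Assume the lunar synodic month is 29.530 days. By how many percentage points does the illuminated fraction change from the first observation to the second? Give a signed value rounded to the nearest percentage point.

θ₁ = 360° × 2/29.530 = 24.4°, f₁ = (1 − cos θ₁)/2 = 0.045.
θ₂ = 360° × 21/29.530 = 256.0°, f₂ = (1 − cos θ₂)/2 = 0.621.
Change = f₂ − f₁ = +0.576 → +58 percentage points.

+58 pp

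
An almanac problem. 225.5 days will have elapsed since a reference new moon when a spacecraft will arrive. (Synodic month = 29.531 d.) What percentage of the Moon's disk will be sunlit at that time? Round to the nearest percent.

83%

225.5 d spans 7 complete synodic months (7 × 29.531 = 206.72 d) plus 18.78 d.
Elongation θ = 360° × 18.78/29.531 ≈ 229.0°.
With cos θ = (-0.656), the lit fraction is (1 − (-0.656))/2 ≈ 0.828, so 83%.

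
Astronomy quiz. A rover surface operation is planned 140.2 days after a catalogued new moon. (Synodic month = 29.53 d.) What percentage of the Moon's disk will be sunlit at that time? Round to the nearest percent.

51%

Reduce mod P: 140.2 − 4×29.53 = 22.08 d into the current lunation.
Elongation θ = 360° × 22.08/29.53 ≈ 269.2°.
cos 269.2° = (-0.014), so f = (1 − (-0.014))/2 = 0.507, so 51%.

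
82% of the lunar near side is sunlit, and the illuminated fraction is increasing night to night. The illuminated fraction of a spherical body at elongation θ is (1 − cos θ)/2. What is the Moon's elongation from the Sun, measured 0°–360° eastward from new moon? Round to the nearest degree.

130°

Invert f = (1 − cos θ)/2 to get cos θ = 1 − 2(0.82) = -0.640, hence θ₀ = arccos -0.640 = 129.8°.
Waxing ⇒ before full, so θ = 129.8°.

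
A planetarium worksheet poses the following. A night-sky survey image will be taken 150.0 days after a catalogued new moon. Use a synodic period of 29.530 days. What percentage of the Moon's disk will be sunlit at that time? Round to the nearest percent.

6%

150.0/29.530 = 5.080 lunations, so 5 complete cycles and 2.35 d into the next.
Elongation θ = 360° × 2.35/29.530 ≈ 28.6°.
Illuminated fraction = (1 − cos 28.6°)/2 = (1 − 0.878)/2 ≈ 0.061, so 6%.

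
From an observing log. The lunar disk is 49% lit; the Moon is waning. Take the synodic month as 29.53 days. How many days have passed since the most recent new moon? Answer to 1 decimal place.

cos θ = 1 − 2f = 0.020, giving a principal value of 88.9°.
A waning Moon lies in 180°–360°, so θ = 360° − 88.9° = 271.1°.
That fraction of the synodic month is 271.1/360 × 29.53 d ≈ 22.24 d.

22.2 days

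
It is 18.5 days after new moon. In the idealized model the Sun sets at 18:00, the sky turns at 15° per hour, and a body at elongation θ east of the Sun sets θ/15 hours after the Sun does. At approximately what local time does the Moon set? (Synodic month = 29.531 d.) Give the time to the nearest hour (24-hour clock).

Elongation θ = 360° × 18.5/29.531 ≈ 225.5°.
Delay after the Sun = 225.5° / (15°/h) ≈ 15.04 h.
18:00 + 15.04 h ≈ 09:02 → 09:00 to the nearest hour.

09:00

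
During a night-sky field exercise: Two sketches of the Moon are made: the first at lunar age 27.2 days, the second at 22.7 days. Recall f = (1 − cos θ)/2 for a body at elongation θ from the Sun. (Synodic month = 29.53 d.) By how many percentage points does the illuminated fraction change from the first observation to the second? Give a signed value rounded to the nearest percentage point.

+38 percentage points

θ₁ = 360° × 27.2/29.53 = 331.6°, f₁ = (1 − cos θ₁)/2 = 0.060.
θ₂ = 360° × 22.7/29.53 = 276.7°, f₂ = (1 − cos θ₂)/2 = 0.441.
Change = f₂ − f₁ = +0.381 → +38 percentage points.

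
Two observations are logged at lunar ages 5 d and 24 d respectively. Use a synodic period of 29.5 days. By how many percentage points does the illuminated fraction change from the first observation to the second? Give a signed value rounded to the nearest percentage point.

+5 percentage points

θ₁ = 360° × 5/29.5 = 61.0°, f₁ = (1 − cos θ₁)/2 = 0.258.
θ₂ = 360° × 24/29.5 = 292.9°, f₂ = (1 − cos θ₂)/2 = 0.306.
Change = f₂ − f₁ = +0.048 → +5 percentage points.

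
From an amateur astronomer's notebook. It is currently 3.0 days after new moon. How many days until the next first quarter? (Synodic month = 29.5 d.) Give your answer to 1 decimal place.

First quarter is 0.25 of the way through the cycle: age 0.25 × 29.5 = 7.375 d.
So 4.375 days remain (7.375 − 3.0).

4.4 days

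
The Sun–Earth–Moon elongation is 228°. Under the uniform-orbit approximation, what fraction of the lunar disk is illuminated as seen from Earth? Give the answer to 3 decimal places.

0.835

cos 228° = (-0.669), so f = (1 − (-0.669))/2 = 0.835.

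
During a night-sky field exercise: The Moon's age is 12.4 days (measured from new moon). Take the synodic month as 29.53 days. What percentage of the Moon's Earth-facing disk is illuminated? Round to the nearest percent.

94%

Phase angle: θ = 360°·(12.4 d)/(29.53 d) = 151.2°.
Illuminated fraction = (1 − cos 151.2°)/2 = (1 − (-0.876))/2 ≈ 0.938, so 94%.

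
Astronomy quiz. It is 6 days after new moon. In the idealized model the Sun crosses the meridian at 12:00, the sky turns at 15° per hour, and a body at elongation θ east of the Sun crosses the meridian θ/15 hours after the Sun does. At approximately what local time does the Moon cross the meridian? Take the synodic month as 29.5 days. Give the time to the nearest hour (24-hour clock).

Phase angle: θ = 360°·(6 d)/(29.5 d) = 73.2°.
Delay after the Sun = 73.2° / (15°/h) ≈ 4.88 h.
12:00 + 4.88 h ≈ 16:53 → 17:00 to the nearest hour.

17:00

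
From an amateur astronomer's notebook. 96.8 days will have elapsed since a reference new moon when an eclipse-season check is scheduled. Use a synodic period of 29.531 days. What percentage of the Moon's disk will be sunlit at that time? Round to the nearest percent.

96.8 d spans 3 complete synodic months (3 × 29.531 = 88.59 d) plus 8.21 d.
Elongation θ = 360° × 8.21/29.531 ≈ 100.0°.
cos 100.0° = (-0.174), so f = (1 − (-0.174))/2 = 0.587, so 59%.

59%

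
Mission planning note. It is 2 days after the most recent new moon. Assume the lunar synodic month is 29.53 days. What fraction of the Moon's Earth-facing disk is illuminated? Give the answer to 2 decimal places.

0.04

The Moon has covered 2/29.53 of its cycle, so θ ≈ 360° × 2/29.53 = 24.4°.
Illuminated fraction = (1 − cos 24.4°)/2 = (1 − 0.911)/2 ≈ 0.045.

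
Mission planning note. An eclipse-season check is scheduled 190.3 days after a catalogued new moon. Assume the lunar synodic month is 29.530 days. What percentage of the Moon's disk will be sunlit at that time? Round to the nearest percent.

97%

Reduce mod P: 190.3 − 6×29.530 = 13.12 d into the current lunation.
Elongation θ = 360° × 13.12/29.530 ≈ 159.9°.
With cos θ = (-0.939), the lit fraction is (1 − (-0.939))/2 ≈ 0.970, so 97%.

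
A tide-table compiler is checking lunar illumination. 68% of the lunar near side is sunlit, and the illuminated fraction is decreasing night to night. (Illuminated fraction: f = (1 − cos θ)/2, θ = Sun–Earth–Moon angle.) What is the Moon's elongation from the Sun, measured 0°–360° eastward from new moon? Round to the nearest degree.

249°

Invert f = (1 − cos θ)/2 to get cos θ = 1 − 2(0.68) = -0.360, hence θ₀ = arccos -0.360 = 111.1°.
Since the Moon is past full (waning), take the reflex angle: θ = 360° − 111.1° = 248.9°.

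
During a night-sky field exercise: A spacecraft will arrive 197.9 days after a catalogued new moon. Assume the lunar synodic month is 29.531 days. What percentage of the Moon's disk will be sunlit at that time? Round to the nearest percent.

Reduce mod P: 197.9 − 6×29.531 = 20.71 d into the current lunation.
Elongation θ = 360° × 20.71/29.531 ≈ 252.5°.
cos 252.5° = (-0.300), so f = (1 − (-0.300))/2 = 0.650, so 65%.

65%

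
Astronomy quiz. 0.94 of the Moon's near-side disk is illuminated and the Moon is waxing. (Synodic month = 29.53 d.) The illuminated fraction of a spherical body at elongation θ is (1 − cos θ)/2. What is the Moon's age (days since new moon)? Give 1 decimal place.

12.4 days

cos θ = 1 − 2f = -0.880, giving a principal value of 151.6°.
Before full moon the principal value applies: θ = 151.6°.
Age = 29.53 × 151.6°/360° ≈ 12.44 days.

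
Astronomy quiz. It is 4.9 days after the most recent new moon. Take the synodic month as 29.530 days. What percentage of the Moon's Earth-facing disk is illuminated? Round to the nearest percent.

25%

Phase angle: θ = 360°·(4.9 d)/(29.530 d) = 59.7°.
With cos θ = 0.504, the lit fraction is (1 − 0.504)/2 ≈ 0.248, so 25%.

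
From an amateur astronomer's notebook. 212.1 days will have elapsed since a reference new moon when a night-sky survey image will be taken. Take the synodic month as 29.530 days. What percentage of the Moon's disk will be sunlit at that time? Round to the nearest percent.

29%

212.1/29.530 = 7.183 lunations, so 7 complete cycles and 5.39 d into the next.
Phase angle: θ = 360°·(5.39 d)/(29.530 d) = 65.7°.
With cos θ = 0.411, the lit fraction is (1 − 0.411)/2 ≈ 0.294, so 29%.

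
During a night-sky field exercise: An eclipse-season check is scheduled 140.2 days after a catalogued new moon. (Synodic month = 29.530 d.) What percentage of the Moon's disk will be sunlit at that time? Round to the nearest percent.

140.2/29.530 = 4.748 lunations, so 4 complete cycles and 22.08 d into the next.
Elongation θ = 360° × 22.08/29.530 ≈ 269.2°.
With cos θ = (-0.014), the lit fraction is (1 − (-0.014))/2 ≈ 0.507, so 51%.

51%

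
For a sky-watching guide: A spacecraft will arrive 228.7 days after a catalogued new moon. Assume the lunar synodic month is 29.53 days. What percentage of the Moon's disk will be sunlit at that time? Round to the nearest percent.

228.7/29.53 = 7.745 lunations, so 7 complete cycles and 21.99 d into the next.
The Moon has covered 21.99/29.53 of its cycle, so θ ≈ 360° × 21.99/29.53 = 268.1°.
cos 268.1° = (-0.034), so f = (1 − (-0.034))/2 = 0.517, so 52%.

52%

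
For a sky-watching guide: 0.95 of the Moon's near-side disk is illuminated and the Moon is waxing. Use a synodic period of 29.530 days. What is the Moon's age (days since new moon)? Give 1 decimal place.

From f = (1 − cos θ)/2: cos θ = 1 − 2×0.95 = -0.900; arccos → 154.2°.
Before full moon the principal value applies: θ = 154.2°.
At 360°/29.530 d per day, 154.2° corresponds to 12.65 days.

12.6 days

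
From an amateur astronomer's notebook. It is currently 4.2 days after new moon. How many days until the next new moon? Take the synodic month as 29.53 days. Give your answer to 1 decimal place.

25.3 days

One full lunation from the last new moon is 29.53 d; remaining = 29.53 − 4.2 = 25.330 d.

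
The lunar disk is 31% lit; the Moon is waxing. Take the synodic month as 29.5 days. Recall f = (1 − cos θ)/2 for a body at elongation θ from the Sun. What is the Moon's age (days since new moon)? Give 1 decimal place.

5.5 days

From f = (1 − cos θ)/2: cos θ = 1 − 2×0.31 = 0.380; arccos → 67.7°.
Before full moon the principal value applies: θ = 67.7°.
Age = 29.5 × 67.7°/360° ≈ 5.54 days.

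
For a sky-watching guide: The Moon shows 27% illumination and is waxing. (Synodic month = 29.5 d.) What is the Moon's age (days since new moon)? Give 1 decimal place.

cos θ = 1 − 2f = 0.460, giving a principal value of 62.6°.
Waxing ⇒ before full, so θ = 62.6°.
That fraction of the synodic month is 62.6/360 × 29.5 d ≈ 5.13 d.

5.1 days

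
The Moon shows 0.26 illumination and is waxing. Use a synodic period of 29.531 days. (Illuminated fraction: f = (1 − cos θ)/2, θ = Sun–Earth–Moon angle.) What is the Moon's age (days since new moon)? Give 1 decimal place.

From f = (1 − cos θ)/2: cos θ = 1 − 2×0.26 = 0.480; arccos → 61.3°.
Before full moon the principal value applies: θ = 61.3°.
At 360°/29.531 d per day, 61.3° corresponds to 5.03 days.

5.0 days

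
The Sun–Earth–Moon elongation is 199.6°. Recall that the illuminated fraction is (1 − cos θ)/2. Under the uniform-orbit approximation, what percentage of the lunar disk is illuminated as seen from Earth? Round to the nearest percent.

cos 199.6° = (-0.942), so f = (1 − (-0.942))/2 = 0.971, i.e. 97%.

97%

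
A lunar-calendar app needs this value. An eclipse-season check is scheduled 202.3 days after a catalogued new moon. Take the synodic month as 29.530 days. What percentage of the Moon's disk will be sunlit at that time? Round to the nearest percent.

20%

202.3/29.530 = 6.851 lunations, so 6 complete cycles and 25.12 d into the next.
Elongation θ = 360° × 25.12/29.530 ≈ 306.2°.
With cos θ = 0.591, the lit fraction is (1 − 0.591)/2 ≈ 0.204, so 20%.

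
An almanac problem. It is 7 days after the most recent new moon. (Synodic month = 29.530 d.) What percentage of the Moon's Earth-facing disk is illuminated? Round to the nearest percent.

Elongation θ = 360° × 7/29.530 ≈ 85.3°.
cos 85.3° = 0.081, so f = (1 − 0.081)/2 = 0.459, so 46%.

46%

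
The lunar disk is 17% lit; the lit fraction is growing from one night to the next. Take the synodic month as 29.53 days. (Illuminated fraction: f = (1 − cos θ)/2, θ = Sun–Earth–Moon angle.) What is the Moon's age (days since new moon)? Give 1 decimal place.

4.0 days

From f = (1 − cos θ)/2: cos θ = 1 − 2×0.17 = 0.660; arccos → 48.7°.
Waxing ⇒ before full, so θ = 48.7°.
Age = 29.53 × 48.7°/360° ≈ 3.99 days.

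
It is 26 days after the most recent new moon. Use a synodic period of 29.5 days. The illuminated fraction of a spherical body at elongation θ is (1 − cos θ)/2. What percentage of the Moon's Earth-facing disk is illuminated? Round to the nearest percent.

13%

The Moon has covered 26/29.5 of its cycle, so θ ≈ 360° × 26/29.5 = 317.3°.
With cos θ = 0.735, the lit fraction is (1 − 0.735)/2 ≈ 0.133, so 13%.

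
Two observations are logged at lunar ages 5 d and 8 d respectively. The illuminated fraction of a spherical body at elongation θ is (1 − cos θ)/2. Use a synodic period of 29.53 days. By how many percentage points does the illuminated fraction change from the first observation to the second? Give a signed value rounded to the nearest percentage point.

+31 percentage points

First observation: θ = 360°·5/29.53 = 61.0°, so f = 0.257.
Second observation: θ = 97.5°, f = 0.566.
Δf = 0.566 − 0.257 = +0.308, i.e. +31 pp.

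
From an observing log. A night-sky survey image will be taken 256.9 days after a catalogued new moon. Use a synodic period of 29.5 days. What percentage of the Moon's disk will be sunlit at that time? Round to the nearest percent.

63%

Reduce mod P: 256.9 − 8×29.5 = 20.90 d into the current lunation.
Phase angle: θ = 360°·(20.90 d)/(29.5 d) = 255.1°.
With cos θ = (-0.258), the lit fraction is (1 − (-0.258))/2 ≈ 0.629, so 63%.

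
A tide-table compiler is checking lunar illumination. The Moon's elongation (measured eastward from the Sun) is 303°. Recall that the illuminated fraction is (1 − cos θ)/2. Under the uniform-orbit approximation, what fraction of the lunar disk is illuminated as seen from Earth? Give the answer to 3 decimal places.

0.228

Half-versine of 303°: (1 − 0.545)/2 = 0.228.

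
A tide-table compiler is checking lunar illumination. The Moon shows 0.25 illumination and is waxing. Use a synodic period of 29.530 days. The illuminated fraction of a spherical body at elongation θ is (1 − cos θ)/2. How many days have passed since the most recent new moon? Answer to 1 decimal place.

cos θ = 1 − 2f = 0.500, giving a principal value of 60.0°.
Waxing ⇒ before full, so θ = 60.0°.
Age = 29.530 × 60.0°/360° ≈ 4.92 days.

4.9 days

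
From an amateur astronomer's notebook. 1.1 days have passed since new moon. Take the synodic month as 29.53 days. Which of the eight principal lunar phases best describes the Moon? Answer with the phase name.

new moon

At 1.1/29.53 of the cycle, θ ≈ 13° — the new moon range.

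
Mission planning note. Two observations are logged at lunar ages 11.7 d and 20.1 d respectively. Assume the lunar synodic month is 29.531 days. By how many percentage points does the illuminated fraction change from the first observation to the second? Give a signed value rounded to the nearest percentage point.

-19 pp

θ₁ = 360° × 11.7/29.531 = 142.6°, f₁ = (1 − cos θ₁)/2 = 0.897.
θ₂ = 360° × 20.1/29.531 = 245.0°, f₂ = (1 − cos θ₂)/2 = 0.711.
Change = f₂ − f₁ = -0.186 → -19 percentage points.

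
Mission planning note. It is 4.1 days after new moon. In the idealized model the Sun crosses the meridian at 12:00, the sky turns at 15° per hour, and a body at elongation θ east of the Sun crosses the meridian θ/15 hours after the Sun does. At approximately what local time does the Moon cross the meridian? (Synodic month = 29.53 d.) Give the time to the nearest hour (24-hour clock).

The Moon has covered 4.1/29.53 of its cycle, so θ ≈ 360° × 4.1/29.53 = 50.0°.
The Moon trails the Sun by θ/15 = 50.0/15 ≈ 3.33 hours.
12:00 + 3.33 h ≈ 15:20 → 15:00 to the nearest hour.

15:00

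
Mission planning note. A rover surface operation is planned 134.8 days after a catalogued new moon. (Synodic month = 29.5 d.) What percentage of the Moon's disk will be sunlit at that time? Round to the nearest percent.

95%

Reduce mod P: 134.8 − 4×29.5 = 16.80 d into the current lunation.
Elongation θ = 360° × 16.80/29.5 ≈ 205.0°.
With cos θ = (-0.906), the lit fraction is (1 − (-0.906))/2 ≈ 0.953, so 95%.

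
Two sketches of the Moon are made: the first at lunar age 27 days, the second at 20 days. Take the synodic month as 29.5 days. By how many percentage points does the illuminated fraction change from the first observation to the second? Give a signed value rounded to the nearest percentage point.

θ₁ = 360° × 27/29.5 = 329.5°, f₁ = (1 − cos θ₁)/2 = 0.069.
θ₂ = 360° × 20/29.5 = 244.1°, f₂ = (1 − cos θ₂)/2 = 0.719.
Change = f₂ − f₁ = +0.649 → +65 percentage points.

+65 pp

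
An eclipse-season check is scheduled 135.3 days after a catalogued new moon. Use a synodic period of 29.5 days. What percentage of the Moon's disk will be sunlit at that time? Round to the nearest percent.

93%

135.3/29.5 = 4.586 lunations, so 4 complete cycles and 17.30 d into the next.
The Moon has covered 17.30/29.5 of its cycle, so θ ≈ 360° × 17.30/29.5 = 211.1°.
cos 211.1° = (-0.856), so f = (1 − (-0.856))/2 = 0.928, so 93%.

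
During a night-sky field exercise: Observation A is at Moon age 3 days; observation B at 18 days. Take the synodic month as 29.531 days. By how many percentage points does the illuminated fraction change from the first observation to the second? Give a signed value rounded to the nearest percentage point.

+79 percentage points

θ₁ = 360° × 3/29.531 = 36.6°, f₁ = (1 − cos θ₁)/2 = 0.098.
θ₂ = 360° × 18/29.531 = 219.4°, f₂ = (1 − cos θ₂)/2 = 0.886.
Change = f₂ − f₁ = +0.788 → +79 percentage points.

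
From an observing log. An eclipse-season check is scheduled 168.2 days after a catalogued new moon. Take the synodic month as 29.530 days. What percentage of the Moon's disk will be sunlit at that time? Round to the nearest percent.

Reduce mod P: 168.2 − 5×29.530 = 20.55 d into the current lunation.
The Moon has covered 20.55/29.530 of its cycle, so θ ≈ 360° × 20.55/29.530 = 250.5°.
Illuminated fraction = (1 − cos 250.5°)/2 = (1 − (-0.333))/2 ≈ 0.667, so 67%.

67%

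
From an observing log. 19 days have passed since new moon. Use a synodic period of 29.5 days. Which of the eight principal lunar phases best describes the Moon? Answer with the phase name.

At 19/29.5 of the cycle, θ ≈ 232° — the waning gibbous range.

waning gibbous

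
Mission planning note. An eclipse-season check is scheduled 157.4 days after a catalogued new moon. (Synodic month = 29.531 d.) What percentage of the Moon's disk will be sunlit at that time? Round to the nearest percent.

157.4 d spans 5 complete synodic months (5 × 29.531 = 147.66 d) plus 9.75 d.
Phase angle: θ = 360°·(9.75 d)/(29.531 d) = 118.8°.
With cos θ = (-0.482), the lit fraction is (1 − (-0.482))/2 ≈ 0.741, so 74%.

74%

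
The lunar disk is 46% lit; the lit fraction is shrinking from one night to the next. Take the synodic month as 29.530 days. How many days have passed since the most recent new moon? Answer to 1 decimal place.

cos θ = 1 − 2f = 0.080, giving a principal value of 85.4°.
A waning Moon lies in 180°–360°, so θ = 360° − 85.4° = 274.6°.
At 360°/29.530 d per day, 274.6° corresponds to 22.52 days.

22.5 days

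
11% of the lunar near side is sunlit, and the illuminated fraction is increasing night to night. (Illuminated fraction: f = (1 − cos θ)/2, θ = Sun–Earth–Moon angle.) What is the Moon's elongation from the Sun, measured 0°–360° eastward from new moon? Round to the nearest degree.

Invert f = (1 − cos θ)/2 to get cos θ = 1 − 2(0.11) = 0.780, hence θ₀ = arccos 0.780 = 38.7°.
Waxing ⇒ before full, so θ = 38.7°.

39°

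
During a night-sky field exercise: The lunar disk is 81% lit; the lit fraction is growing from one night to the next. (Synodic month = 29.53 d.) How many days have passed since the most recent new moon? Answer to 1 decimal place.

10.5 days

From f = (1 − cos θ)/2: cos θ = 1 − 2×0.81 = -0.620; arccos → 128.3°.
The Moon is waxing (0°–180°), so θ = 128.3° directly.
That fraction of the synodic month is 128.3/360 × 29.53 d ≈ 10.53 d.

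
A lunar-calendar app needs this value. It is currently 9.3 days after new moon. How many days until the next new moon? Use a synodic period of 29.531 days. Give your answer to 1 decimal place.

One full lunation from the last new moon is 29.531 d; remaining = 29.531 − 9.3 = 20.231 d.

20.2 days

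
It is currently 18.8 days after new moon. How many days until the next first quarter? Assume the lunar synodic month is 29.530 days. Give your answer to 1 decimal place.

18.1 days

First quarter occurs at elongation 90°, i.e. at age 29.530 × 90/360 = 7.383 d.
This lunation's first quarter (7.383 d) has passed, so add one period: 36.913 − 18.8 = 18.113 days.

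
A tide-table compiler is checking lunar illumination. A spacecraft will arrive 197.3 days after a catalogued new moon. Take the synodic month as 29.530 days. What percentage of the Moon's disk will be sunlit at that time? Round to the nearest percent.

71%

Reduce mod P: 197.3 − 6×29.530 = 20.12 d into the current lunation.
Elongation θ = 360° × 20.12/29.530 ≈ 245.3°.
With cos θ = (-0.418), the lit fraction is (1 − (-0.418))/2 ≈ 0.709, so 71%.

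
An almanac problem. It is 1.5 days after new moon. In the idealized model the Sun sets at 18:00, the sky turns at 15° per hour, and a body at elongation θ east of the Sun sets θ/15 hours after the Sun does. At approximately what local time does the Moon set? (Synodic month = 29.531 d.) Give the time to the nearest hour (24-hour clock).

The Moon has covered 1.5/29.531 of its cycle, so θ ≈ 360° × 1.5/29.531 = 18.3°.
At 15° of sky rotation per hour, 18.3° corresponds to a 1.22 h lag.
18:00 + 1.22 h ≈ 19:13 → 19:00 to the nearest hour.

19:00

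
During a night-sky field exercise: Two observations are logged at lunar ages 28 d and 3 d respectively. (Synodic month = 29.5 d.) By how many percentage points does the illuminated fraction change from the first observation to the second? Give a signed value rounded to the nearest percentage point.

First observation: θ = 360°·28/29.5 = 341.7°, so f = 0.025.
Second observation: θ = 36.6°, f = 0.099.
Δf = 0.099 − 0.025 = +0.073, i.e. +7 pp.

+7 percentage points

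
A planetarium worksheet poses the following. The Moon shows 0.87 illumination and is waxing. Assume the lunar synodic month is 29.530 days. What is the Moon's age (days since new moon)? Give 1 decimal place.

cos θ = 1 − 2f = -0.740, giving a principal value of 137.7°.
Before full moon the principal value applies: θ = 137.7°.
That fraction of the synodic month is 137.7/360 × 29.530 d ≈ 11.30 d.

11.3 days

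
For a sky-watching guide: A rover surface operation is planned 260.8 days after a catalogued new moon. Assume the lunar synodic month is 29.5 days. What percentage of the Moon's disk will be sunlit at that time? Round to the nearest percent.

23%

Reduce mod P: 260.8 − 8×29.5 = 24.80 d into the current lunation.
The Moon has covered 24.80/29.5 of its cycle, so θ ≈ 360° × 24.80/29.5 = 302.6°.
With cos θ = 0.539, the lit fraction is (1 − 0.539)/2 ≈ 0.230, so 23%.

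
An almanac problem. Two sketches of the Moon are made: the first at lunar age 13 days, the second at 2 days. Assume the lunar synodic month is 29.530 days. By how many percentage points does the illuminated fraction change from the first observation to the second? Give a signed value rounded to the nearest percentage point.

θ₁ = 360° × 13/29.530 = 158.5°, f₁ = (1 − cos θ₁)/2 = 0.965.
θ₂ = 360° × 2/29.530 = 24.4°, f₂ = (1 − cos θ₂)/2 = 0.045.
Change = f₂ − f₁ = -0.921 → -92 percentage points.

-92 pp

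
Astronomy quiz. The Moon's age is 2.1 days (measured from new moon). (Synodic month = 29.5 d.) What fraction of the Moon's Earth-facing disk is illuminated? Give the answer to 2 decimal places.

Phase angle: θ = 360°·(2.1 d)/(29.5 d) = 25.6°.
With cos θ = 0.902, the lit fraction is (1 − 0.902)/2 ≈ 0.049.

0.05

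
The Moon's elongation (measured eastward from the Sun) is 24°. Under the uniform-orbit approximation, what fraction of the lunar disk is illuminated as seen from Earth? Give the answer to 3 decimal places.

Half-versine of 24°: (1 − 0.914)/2 = 0.043.

0.043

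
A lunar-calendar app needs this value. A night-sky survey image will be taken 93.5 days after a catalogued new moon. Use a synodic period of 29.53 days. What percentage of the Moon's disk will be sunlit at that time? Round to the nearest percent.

93.5 d spans 3 complete synodic months (3 × 29.53 = 88.59 d) plus 4.91 d.
The Moon has covered 4.91/29.53 of its cycle, so θ ≈ 360° × 4.91/29.53 = 59.9°.
cos 59.9° = 0.502, so f = (1 − 0.502)/2 = 0.249, so 25%.

25%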